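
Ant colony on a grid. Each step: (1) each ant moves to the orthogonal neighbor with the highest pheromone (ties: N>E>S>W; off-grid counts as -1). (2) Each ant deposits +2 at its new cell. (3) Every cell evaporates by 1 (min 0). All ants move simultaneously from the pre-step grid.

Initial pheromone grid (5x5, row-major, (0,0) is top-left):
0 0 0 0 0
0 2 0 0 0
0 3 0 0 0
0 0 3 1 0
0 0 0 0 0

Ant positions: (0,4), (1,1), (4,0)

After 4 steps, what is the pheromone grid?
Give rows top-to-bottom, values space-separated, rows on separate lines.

After step 1: ants at (1,4),(2,1),(3,0)
  0 0 0 0 0
  0 1 0 0 1
  0 4 0 0 0
  1 0 2 0 0
  0 0 0 0 0
After step 2: ants at (0,4),(1,1),(2,0)
  0 0 0 0 1
  0 2 0 0 0
  1 3 0 0 0
  0 0 1 0 0
  0 0 0 0 0
After step 3: ants at (1,4),(2,1),(2,1)
  0 0 0 0 0
  0 1 0 0 1
  0 6 0 0 0
  0 0 0 0 0
  0 0 0 0 0
After step 4: ants at (0,4),(1,1),(1,1)
  0 0 0 0 1
  0 4 0 0 0
  0 5 0 0 0
  0 0 0 0 0
  0 0 0 0 0

0 0 0 0 1
0 4 0 0 0
0 5 0 0 0
0 0 0 0 0
0 0 0 0 0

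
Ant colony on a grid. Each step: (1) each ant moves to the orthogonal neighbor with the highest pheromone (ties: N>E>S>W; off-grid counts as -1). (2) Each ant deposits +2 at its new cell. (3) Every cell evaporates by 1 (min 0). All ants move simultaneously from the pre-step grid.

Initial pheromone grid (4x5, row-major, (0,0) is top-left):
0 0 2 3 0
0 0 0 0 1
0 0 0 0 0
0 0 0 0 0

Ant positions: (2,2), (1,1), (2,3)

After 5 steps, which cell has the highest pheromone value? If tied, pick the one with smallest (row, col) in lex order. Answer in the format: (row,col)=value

Answer: (0,3)=10

Derivation:
Step 1: ant0:(2,2)->N->(1,2) | ant1:(1,1)->N->(0,1) | ant2:(2,3)->N->(1,3)
  grid max=2 at (0,3)
Step 2: ant0:(1,2)->N->(0,2) | ant1:(0,1)->E->(0,2) | ant2:(1,3)->N->(0,3)
  grid max=4 at (0,2)
Step 3: ant0:(0,2)->E->(0,3) | ant1:(0,2)->E->(0,3) | ant2:(0,3)->W->(0,2)
  grid max=6 at (0,3)
Step 4: ant0:(0,3)->W->(0,2) | ant1:(0,3)->W->(0,2) | ant2:(0,2)->E->(0,3)
  grid max=8 at (0,2)
Step 5: ant0:(0,2)->E->(0,3) | ant1:(0,2)->E->(0,3) | ant2:(0,3)->W->(0,2)
  grid max=10 at (0,3)
Final grid:
  0 0 9 10 0
  0 0 0 0 0
  0 0 0 0 0
  0 0 0 0 0
Max pheromone 10 at (0,3)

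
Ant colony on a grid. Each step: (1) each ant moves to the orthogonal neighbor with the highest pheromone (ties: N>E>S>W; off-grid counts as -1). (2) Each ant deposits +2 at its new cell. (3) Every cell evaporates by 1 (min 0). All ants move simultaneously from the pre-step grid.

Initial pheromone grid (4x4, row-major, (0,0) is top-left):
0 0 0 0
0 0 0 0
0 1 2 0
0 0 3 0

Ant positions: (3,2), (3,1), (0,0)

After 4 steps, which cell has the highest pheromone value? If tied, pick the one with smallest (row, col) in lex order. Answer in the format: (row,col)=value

Answer: (3,2)=7

Derivation:
Step 1: ant0:(3,2)->N->(2,2) | ant1:(3,1)->E->(3,2) | ant2:(0,0)->E->(0,1)
  grid max=4 at (3,2)
Step 2: ant0:(2,2)->S->(3,2) | ant1:(3,2)->N->(2,2) | ant2:(0,1)->E->(0,2)
  grid max=5 at (3,2)
Step 3: ant0:(3,2)->N->(2,2) | ant1:(2,2)->S->(3,2) | ant2:(0,2)->E->(0,3)
  grid max=6 at (3,2)
Step 4: ant0:(2,2)->S->(3,2) | ant1:(3,2)->N->(2,2) | ant2:(0,3)->S->(1,3)
  grid max=7 at (3,2)
Final grid:
  0 0 0 0
  0 0 0 1
  0 0 6 0
  0 0 7 0
Max pheromone 7 at (3,2)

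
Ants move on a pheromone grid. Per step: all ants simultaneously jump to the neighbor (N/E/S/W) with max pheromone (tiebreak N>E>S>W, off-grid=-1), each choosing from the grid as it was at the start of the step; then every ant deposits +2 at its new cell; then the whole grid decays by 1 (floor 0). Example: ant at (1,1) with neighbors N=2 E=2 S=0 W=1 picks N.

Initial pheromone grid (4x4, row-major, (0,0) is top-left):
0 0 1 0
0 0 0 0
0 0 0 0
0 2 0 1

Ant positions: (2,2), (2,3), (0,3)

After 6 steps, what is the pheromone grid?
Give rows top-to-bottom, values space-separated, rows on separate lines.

After step 1: ants at (1,2),(3,3),(0,2)
  0 0 2 0
  0 0 1 0
  0 0 0 0
  0 1 0 2
After step 2: ants at (0,2),(2,3),(1,2)
  0 0 3 0
  0 0 2 0
  0 0 0 1
  0 0 0 1
After step 3: ants at (1,2),(3,3),(0,2)
  0 0 4 0
  0 0 3 0
  0 0 0 0
  0 0 0 2
After step 4: ants at (0,2),(2,3),(1,2)
  0 0 5 0
  0 0 4 0
  0 0 0 1
  0 0 0 1
After step 5: ants at (1,2),(3,3),(0,2)
  0 0 6 0
  0 0 5 0
  0 0 0 0
  0 0 0 2
After step 6: ants at (0,2),(2,3),(1,2)
  0 0 7 0
  0 0 6 0
  0 0 0 1
  0 0 0 1

0 0 7 0
0 0 6 0
0 0 0 1
0 0 0 1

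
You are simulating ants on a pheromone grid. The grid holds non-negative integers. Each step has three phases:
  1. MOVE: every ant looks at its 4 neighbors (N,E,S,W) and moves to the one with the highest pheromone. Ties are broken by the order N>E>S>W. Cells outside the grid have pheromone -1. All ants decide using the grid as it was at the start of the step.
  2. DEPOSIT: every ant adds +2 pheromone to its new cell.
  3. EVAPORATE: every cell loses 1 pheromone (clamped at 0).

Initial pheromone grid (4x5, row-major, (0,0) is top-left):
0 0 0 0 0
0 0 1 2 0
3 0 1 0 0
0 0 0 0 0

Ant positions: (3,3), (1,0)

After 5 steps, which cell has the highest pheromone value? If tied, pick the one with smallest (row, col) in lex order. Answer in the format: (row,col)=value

Step 1: ant0:(3,3)->N->(2,3) | ant1:(1,0)->S->(2,0)
  grid max=4 at (2,0)
Step 2: ant0:(2,3)->N->(1,3) | ant1:(2,0)->N->(1,0)
  grid max=3 at (2,0)
Step 3: ant0:(1,3)->N->(0,3) | ant1:(1,0)->S->(2,0)
  grid max=4 at (2,0)
Step 4: ant0:(0,3)->S->(1,3) | ant1:(2,0)->N->(1,0)
  grid max=3 at (2,0)
Step 5: ant0:(1,3)->N->(0,3) | ant1:(1,0)->S->(2,0)
  grid max=4 at (2,0)
Final grid:
  0 0 0 1 0
  0 0 0 1 0
  4 0 0 0 0
  0 0 0 0 0
Max pheromone 4 at (2,0)

Answer: (2,0)=4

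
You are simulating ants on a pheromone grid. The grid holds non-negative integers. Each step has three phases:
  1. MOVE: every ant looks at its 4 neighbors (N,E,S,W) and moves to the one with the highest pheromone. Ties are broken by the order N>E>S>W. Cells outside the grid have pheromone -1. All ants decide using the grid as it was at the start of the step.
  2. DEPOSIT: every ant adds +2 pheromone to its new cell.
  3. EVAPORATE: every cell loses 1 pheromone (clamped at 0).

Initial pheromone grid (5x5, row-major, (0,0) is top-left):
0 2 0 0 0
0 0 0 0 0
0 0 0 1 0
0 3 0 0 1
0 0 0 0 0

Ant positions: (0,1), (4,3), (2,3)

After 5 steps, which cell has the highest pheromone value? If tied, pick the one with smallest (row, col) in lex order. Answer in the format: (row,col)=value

Answer: (0,4)=3

Derivation:
Step 1: ant0:(0,1)->E->(0,2) | ant1:(4,3)->N->(3,3) | ant2:(2,3)->N->(1,3)
  grid max=2 at (3,1)
Step 2: ant0:(0,2)->W->(0,1) | ant1:(3,3)->N->(2,3) | ant2:(1,3)->N->(0,3)
  grid max=2 at (0,1)
Step 3: ant0:(0,1)->E->(0,2) | ant1:(2,3)->N->(1,3) | ant2:(0,3)->E->(0,4)
  grid max=1 at (0,1)
Step 4: ant0:(0,2)->W->(0,1) | ant1:(1,3)->N->(0,3) | ant2:(0,4)->S->(1,4)
  grid max=2 at (0,1)
Step 5: ant0:(0,1)->E->(0,2) | ant1:(0,3)->E->(0,4) | ant2:(1,4)->N->(0,4)
  grid max=3 at (0,4)
Final grid:
  0 1 1 0 3
  0 0 0 0 0
  0 0 0 0 0
  0 0 0 0 0
  0 0 0 0 0
Max pheromone 3 at (0,4)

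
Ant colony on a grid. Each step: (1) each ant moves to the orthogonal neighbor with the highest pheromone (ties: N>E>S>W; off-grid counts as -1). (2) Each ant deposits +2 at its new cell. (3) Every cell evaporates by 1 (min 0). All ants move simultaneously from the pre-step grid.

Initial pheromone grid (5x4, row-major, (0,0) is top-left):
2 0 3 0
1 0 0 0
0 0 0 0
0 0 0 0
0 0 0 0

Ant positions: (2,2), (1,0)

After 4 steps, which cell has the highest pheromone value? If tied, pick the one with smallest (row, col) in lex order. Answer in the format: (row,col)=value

Answer: (0,2)=5

Derivation:
Step 1: ant0:(2,2)->N->(1,2) | ant1:(1,0)->N->(0,0)
  grid max=3 at (0,0)
Step 2: ant0:(1,2)->N->(0,2) | ant1:(0,0)->E->(0,1)
  grid max=3 at (0,2)
Step 3: ant0:(0,2)->W->(0,1) | ant1:(0,1)->E->(0,2)
  grid max=4 at (0,2)
Step 4: ant0:(0,1)->E->(0,2) | ant1:(0,2)->W->(0,1)
  grid max=5 at (0,2)
Final grid:
  0 3 5 0
  0 0 0 0
  0 0 0 0
  0 0 0 0
  0 0 0 0
Max pheromone 5 at (0,2)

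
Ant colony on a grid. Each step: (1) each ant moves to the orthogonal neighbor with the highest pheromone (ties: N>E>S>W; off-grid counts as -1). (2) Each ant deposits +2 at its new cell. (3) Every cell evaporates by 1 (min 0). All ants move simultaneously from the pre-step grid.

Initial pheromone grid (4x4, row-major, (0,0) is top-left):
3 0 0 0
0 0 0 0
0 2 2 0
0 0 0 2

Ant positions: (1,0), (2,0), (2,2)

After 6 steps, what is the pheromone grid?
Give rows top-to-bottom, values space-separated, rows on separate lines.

After step 1: ants at (0,0),(2,1),(2,1)
  4 0 0 0
  0 0 0 0
  0 5 1 0
  0 0 0 1
After step 2: ants at (0,1),(2,2),(2,2)
  3 1 0 0
  0 0 0 0
  0 4 4 0
  0 0 0 0
After step 3: ants at (0,0),(2,1),(2,1)
  4 0 0 0
  0 0 0 0
  0 7 3 0
  0 0 0 0
After step 4: ants at (0,1),(2,2),(2,2)
  3 1 0 0
  0 0 0 0
  0 6 6 0
  0 0 0 0
After step 5: ants at (0,0),(2,1),(2,1)
  4 0 0 0
  0 0 0 0
  0 9 5 0
  0 0 0 0
After step 6: ants at (0,1),(2,2),(2,2)
  3 1 0 0
  0 0 0 0
  0 8 8 0
  0 0 0 0

3 1 0 0
0 0 0 0
0 8 8 0
0 0 0 0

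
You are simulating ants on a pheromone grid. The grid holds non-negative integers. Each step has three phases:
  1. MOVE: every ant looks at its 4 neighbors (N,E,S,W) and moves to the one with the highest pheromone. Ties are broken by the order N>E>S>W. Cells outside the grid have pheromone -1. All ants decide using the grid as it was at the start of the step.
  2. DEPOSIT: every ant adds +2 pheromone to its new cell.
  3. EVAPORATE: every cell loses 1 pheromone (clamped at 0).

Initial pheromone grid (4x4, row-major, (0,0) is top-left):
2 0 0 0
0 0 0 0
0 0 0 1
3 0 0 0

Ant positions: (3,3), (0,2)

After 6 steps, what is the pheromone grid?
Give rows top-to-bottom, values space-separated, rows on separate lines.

After step 1: ants at (2,3),(0,3)
  1 0 0 1
  0 0 0 0
  0 0 0 2
  2 0 0 0
After step 2: ants at (1,3),(1,3)
  0 0 0 0
  0 0 0 3
  0 0 0 1
  1 0 0 0
After step 3: ants at (2,3),(2,3)
  0 0 0 0
  0 0 0 2
  0 0 0 4
  0 0 0 0
After step 4: ants at (1,3),(1,3)
  0 0 0 0
  0 0 0 5
  0 0 0 3
  0 0 0 0
After step 5: ants at (2,3),(2,3)
  0 0 0 0
  0 0 0 4
  0 0 0 6
  0 0 0 0
After step 6: ants at (1,3),(1,3)
  0 0 0 0
  0 0 0 7
  0 0 0 5
  0 0 0 0

0 0 0 0
0 0 0 7
0 0 0 5
0 0 0 0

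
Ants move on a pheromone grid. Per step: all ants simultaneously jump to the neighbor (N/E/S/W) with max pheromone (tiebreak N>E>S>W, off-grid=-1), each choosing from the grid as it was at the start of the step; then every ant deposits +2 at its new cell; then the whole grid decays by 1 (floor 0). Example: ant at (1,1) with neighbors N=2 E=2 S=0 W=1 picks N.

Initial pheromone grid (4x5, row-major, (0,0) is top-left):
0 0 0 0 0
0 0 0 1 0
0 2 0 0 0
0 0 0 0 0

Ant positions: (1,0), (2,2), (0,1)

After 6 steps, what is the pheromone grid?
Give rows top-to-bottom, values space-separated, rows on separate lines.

After step 1: ants at (0,0),(2,1),(0,2)
  1 0 1 0 0
  0 0 0 0 0
  0 3 0 0 0
  0 0 0 0 0
After step 2: ants at (0,1),(1,1),(0,3)
  0 1 0 1 0
  0 1 0 0 0
  0 2 0 0 0
  0 0 0 0 0
After step 3: ants at (1,1),(2,1),(0,4)
  0 0 0 0 1
  0 2 0 0 0
  0 3 0 0 0
  0 0 0 0 0
After step 4: ants at (2,1),(1,1),(1,4)
  0 0 0 0 0
  0 3 0 0 1
  0 4 0 0 0
  0 0 0 0 0
After step 5: ants at (1,1),(2,1),(0,4)
  0 0 0 0 1
  0 4 0 0 0
  0 5 0 0 0
  0 0 0 0 0
After step 6: ants at (2,1),(1,1),(1,4)
  0 0 0 0 0
  0 5 0 0 1
  0 6 0 0 0
  0 0 0 0 0

0 0 0 0 0
0 5 0 0 1
0 6 0 0 0
0 0 0 0 0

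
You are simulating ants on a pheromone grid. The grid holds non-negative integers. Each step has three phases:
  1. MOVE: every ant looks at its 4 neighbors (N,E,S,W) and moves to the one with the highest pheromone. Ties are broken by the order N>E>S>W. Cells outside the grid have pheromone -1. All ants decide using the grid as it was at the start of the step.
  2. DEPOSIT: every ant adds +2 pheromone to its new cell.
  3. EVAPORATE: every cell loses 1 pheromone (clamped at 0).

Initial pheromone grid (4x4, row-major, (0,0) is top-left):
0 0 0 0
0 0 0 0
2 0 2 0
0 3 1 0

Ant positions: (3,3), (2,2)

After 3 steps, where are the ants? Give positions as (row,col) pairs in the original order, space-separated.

Step 1: ant0:(3,3)->W->(3,2) | ant1:(2,2)->S->(3,2)
  grid max=4 at (3,2)
Step 2: ant0:(3,2)->W->(3,1) | ant1:(3,2)->W->(3,1)
  grid max=5 at (3,1)
Step 3: ant0:(3,1)->E->(3,2) | ant1:(3,1)->E->(3,2)
  grid max=6 at (3,2)

(3,2) (3,2)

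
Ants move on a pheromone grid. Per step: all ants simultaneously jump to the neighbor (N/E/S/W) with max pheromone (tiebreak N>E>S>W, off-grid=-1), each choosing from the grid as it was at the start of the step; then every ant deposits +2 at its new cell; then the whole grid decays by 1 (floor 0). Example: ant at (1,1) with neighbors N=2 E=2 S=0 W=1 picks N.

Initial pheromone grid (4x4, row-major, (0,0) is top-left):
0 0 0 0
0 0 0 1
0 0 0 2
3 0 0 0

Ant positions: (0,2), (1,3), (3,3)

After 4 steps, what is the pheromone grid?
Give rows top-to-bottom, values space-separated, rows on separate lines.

After step 1: ants at (0,3),(2,3),(2,3)
  0 0 0 1
  0 0 0 0
  0 0 0 5
  2 0 0 0
After step 2: ants at (1,3),(1,3),(1,3)
  0 0 0 0
  0 0 0 5
  0 0 0 4
  1 0 0 0
After step 3: ants at (2,3),(2,3),(2,3)
  0 0 0 0
  0 0 0 4
  0 0 0 9
  0 0 0 0
After step 4: ants at (1,3),(1,3),(1,3)
  0 0 0 0
  0 0 0 9
  0 0 0 8
  0 0 0 0

0 0 0 0
0 0 0 9
0 0 0 8
0 0 0 0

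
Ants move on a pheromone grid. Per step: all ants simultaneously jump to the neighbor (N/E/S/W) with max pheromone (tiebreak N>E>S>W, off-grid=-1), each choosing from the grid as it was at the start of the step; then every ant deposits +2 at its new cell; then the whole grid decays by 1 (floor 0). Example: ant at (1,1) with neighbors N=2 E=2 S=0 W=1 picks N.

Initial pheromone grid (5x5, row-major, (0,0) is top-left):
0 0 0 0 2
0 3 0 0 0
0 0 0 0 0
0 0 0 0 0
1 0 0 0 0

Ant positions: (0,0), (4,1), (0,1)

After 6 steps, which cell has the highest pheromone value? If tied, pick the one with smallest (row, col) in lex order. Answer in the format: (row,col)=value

Step 1: ant0:(0,0)->E->(0,1) | ant1:(4,1)->W->(4,0) | ant2:(0,1)->S->(1,1)
  grid max=4 at (1,1)
Step 2: ant0:(0,1)->S->(1,1) | ant1:(4,0)->N->(3,0) | ant2:(1,1)->N->(0,1)
  grid max=5 at (1,1)
Step 3: ant0:(1,1)->N->(0,1) | ant1:(3,0)->S->(4,0) | ant2:(0,1)->S->(1,1)
  grid max=6 at (1,1)
Step 4: ant0:(0,1)->S->(1,1) | ant1:(4,0)->N->(3,0) | ant2:(1,1)->N->(0,1)
  grid max=7 at (1,1)
Step 5: ant0:(1,1)->N->(0,1) | ant1:(3,0)->S->(4,0) | ant2:(0,1)->S->(1,1)
  grid max=8 at (1,1)
Step 6: ant0:(0,1)->S->(1,1) | ant1:(4,0)->N->(3,0) | ant2:(1,1)->N->(0,1)
  grid max=9 at (1,1)
Final grid:
  0 6 0 0 0
  0 9 0 0 0
  0 0 0 0 0
  1 0 0 0 0
  1 0 0 0 0
Max pheromone 9 at (1,1)

Answer: (1,1)=9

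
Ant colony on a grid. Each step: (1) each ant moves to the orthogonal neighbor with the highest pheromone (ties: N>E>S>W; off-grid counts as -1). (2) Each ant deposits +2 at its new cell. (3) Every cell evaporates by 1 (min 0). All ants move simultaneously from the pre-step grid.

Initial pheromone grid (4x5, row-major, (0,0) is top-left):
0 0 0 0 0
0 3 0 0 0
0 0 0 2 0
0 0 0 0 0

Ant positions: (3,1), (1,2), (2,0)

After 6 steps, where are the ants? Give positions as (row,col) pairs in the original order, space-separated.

Step 1: ant0:(3,1)->N->(2,1) | ant1:(1,2)->W->(1,1) | ant2:(2,0)->N->(1,0)
  grid max=4 at (1,1)
Step 2: ant0:(2,1)->N->(1,1) | ant1:(1,1)->S->(2,1) | ant2:(1,0)->E->(1,1)
  grid max=7 at (1,1)
Step 3: ant0:(1,1)->S->(2,1) | ant1:(2,1)->N->(1,1) | ant2:(1,1)->S->(2,1)
  grid max=8 at (1,1)
Step 4: ant0:(2,1)->N->(1,1) | ant1:(1,1)->S->(2,1) | ant2:(2,1)->N->(1,1)
  grid max=11 at (1,1)
Step 5: ant0:(1,1)->S->(2,1) | ant1:(2,1)->N->(1,1) | ant2:(1,1)->S->(2,1)
  grid max=12 at (1,1)
Step 6: ant0:(2,1)->N->(1,1) | ant1:(1,1)->S->(2,1) | ant2:(2,1)->N->(1,1)
  grid max=15 at (1,1)

(1,1) (2,1) (1,1)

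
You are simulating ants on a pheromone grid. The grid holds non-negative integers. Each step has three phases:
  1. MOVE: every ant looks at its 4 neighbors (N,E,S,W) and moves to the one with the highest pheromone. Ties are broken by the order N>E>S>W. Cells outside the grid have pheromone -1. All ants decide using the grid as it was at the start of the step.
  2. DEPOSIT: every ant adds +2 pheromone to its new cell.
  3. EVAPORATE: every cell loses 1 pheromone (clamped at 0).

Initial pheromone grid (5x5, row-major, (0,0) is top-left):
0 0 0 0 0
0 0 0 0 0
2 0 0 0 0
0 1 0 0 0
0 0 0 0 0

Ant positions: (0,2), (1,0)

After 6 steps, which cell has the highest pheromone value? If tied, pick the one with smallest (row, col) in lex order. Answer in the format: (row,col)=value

Answer: (2,0)=2

Derivation:
Step 1: ant0:(0,2)->E->(0,3) | ant1:(1,0)->S->(2,0)
  grid max=3 at (2,0)
Step 2: ant0:(0,3)->E->(0,4) | ant1:(2,0)->N->(1,0)
  grid max=2 at (2,0)
Step 3: ant0:(0,4)->S->(1,4) | ant1:(1,0)->S->(2,0)
  grid max=3 at (2,0)
Step 4: ant0:(1,4)->N->(0,4) | ant1:(2,0)->N->(1,0)
  grid max=2 at (2,0)
Step 5: ant0:(0,4)->S->(1,4) | ant1:(1,0)->S->(2,0)
  grid max=3 at (2,0)
Step 6: ant0:(1,4)->N->(0,4) | ant1:(2,0)->N->(1,0)
  grid max=2 at (2,0)
Final grid:
  0 0 0 0 1
  1 0 0 0 0
  2 0 0 0 0
  0 0 0 0 0
  0 0 0 0 0
Max pheromone 2 at (2,0)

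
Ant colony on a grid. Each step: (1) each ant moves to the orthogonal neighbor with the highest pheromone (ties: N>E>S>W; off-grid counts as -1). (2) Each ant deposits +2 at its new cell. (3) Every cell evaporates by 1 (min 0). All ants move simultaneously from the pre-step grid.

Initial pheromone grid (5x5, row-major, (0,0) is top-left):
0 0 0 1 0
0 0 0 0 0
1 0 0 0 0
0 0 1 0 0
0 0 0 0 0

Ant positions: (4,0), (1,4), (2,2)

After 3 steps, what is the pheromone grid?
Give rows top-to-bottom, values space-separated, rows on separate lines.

After step 1: ants at (3,0),(0,4),(3,2)
  0 0 0 0 1
  0 0 0 0 0
  0 0 0 0 0
  1 0 2 0 0
  0 0 0 0 0
After step 2: ants at (2,0),(1,4),(2,2)
  0 0 0 0 0
  0 0 0 0 1
  1 0 1 0 0
  0 0 1 0 0
  0 0 0 0 0
After step 3: ants at (1,0),(0,4),(3,2)
  0 0 0 0 1
  1 0 0 0 0
  0 0 0 0 0
  0 0 2 0 0
  0 0 0 0 0

0 0 0 0 1
1 0 0 0 0
0 0 0 0 0
0 0 2 0 0
0 0 0 0 0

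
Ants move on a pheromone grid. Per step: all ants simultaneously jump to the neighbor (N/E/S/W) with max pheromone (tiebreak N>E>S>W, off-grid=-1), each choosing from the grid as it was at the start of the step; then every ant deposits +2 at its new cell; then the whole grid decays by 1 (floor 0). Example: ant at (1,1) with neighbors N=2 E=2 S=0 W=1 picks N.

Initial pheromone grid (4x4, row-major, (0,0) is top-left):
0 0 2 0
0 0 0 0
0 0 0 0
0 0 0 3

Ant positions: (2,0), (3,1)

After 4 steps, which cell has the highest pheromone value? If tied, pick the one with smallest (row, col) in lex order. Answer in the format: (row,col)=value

Answer: (0,2)=3

Derivation:
Step 1: ant0:(2,0)->N->(1,0) | ant1:(3,1)->N->(2,1)
  grid max=2 at (3,3)
Step 2: ant0:(1,0)->N->(0,0) | ant1:(2,1)->N->(1,1)
  grid max=1 at (0,0)
Step 3: ant0:(0,0)->E->(0,1) | ant1:(1,1)->N->(0,1)
  grid max=3 at (0,1)
Step 4: ant0:(0,1)->E->(0,2) | ant1:(0,1)->E->(0,2)
  grid max=3 at (0,2)
Final grid:
  0 2 3 0
  0 0 0 0
  0 0 0 0
  0 0 0 0
Max pheromone 3 at (0,2)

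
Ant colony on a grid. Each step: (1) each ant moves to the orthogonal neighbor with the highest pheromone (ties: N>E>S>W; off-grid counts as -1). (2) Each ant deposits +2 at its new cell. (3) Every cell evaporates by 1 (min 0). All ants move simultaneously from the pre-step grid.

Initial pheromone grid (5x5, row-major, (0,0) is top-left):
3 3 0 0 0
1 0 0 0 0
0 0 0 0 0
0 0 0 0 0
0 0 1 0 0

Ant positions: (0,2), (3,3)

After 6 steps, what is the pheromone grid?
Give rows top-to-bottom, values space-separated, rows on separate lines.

After step 1: ants at (0,1),(2,3)
  2 4 0 0 0
  0 0 0 0 0
  0 0 0 1 0
  0 0 0 0 0
  0 0 0 0 0
After step 2: ants at (0,0),(1,3)
  3 3 0 0 0
  0 0 0 1 0
  0 0 0 0 0
  0 0 0 0 0
  0 0 0 0 0
After step 3: ants at (0,1),(0,3)
  2 4 0 1 0
  0 0 0 0 0
  0 0 0 0 0
  0 0 0 0 0
  0 0 0 0 0
After step 4: ants at (0,0),(0,4)
  3 3 0 0 1
  0 0 0 0 0
  0 0 0 0 0
  0 0 0 0 0
  0 0 0 0 0
After step 5: ants at (0,1),(1,4)
  2 4 0 0 0
  0 0 0 0 1
  0 0 0 0 0
  0 0 0 0 0
  0 0 0 0 0
After step 6: ants at (0,0),(0,4)
  3 3 0 0 1
  0 0 0 0 0
  0 0 0 0 0
  0 0 0 0 0
  0 0 0 0 0

3 3 0 0 1
0 0 0 0 0
0 0 0 0 0
0 0 0 0 0
0 0 0 0 0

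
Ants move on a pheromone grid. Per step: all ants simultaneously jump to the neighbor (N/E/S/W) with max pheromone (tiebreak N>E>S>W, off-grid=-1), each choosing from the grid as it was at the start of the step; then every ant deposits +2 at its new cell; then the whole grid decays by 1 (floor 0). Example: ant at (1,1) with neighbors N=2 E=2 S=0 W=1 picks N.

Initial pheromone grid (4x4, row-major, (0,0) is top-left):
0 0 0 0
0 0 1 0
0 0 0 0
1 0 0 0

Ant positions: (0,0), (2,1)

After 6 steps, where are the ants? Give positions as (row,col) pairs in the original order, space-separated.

Step 1: ant0:(0,0)->E->(0,1) | ant1:(2,1)->N->(1,1)
  grid max=1 at (0,1)
Step 2: ant0:(0,1)->S->(1,1) | ant1:(1,1)->N->(0,1)
  grid max=2 at (0,1)
Step 3: ant0:(1,1)->N->(0,1) | ant1:(0,1)->S->(1,1)
  grid max=3 at (0,1)
Step 4: ant0:(0,1)->S->(1,1) | ant1:(1,1)->N->(0,1)
  grid max=4 at (0,1)
Step 5: ant0:(1,1)->N->(0,1) | ant1:(0,1)->S->(1,1)
  grid max=5 at (0,1)
Step 6: ant0:(0,1)->S->(1,1) | ant1:(1,1)->N->(0,1)
  grid max=6 at (0,1)

(1,1) (0,1)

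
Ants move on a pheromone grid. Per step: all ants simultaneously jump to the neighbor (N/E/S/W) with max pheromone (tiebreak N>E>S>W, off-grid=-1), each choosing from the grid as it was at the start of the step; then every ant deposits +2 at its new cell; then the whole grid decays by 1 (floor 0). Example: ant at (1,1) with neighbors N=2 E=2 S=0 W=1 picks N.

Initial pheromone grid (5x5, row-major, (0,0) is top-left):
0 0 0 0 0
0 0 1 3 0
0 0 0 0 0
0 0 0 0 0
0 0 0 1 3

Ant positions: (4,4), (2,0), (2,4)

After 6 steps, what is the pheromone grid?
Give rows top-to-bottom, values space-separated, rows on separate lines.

After step 1: ants at (4,3),(1,0),(1,4)
  0 0 0 0 0
  1 0 0 2 1
  0 0 0 0 0
  0 0 0 0 0
  0 0 0 2 2
After step 2: ants at (4,4),(0,0),(1,3)
  1 0 0 0 0
  0 0 0 3 0
  0 0 0 0 0
  0 0 0 0 0
  0 0 0 1 3
After step 3: ants at (4,3),(0,1),(0,3)
  0 1 0 1 0
  0 0 0 2 0
  0 0 0 0 0
  0 0 0 0 0
  0 0 0 2 2
After step 4: ants at (4,4),(0,2),(1,3)
  0 0 1 0 0
  0 0 0 3 0
  0 0 0 0 0
  0 0 0 0 0
  0 0 0 1 3
After step 5: ants at (4,3),(0,3),(0,3)
  0 0 0 3 0
  0 0 0 2 0
  0 0 0 0 0
  0 0 0 0 0
  0 0 0 2 2
After step 6: ants at (4,4),(1,3),(1,3)
  0 0 0 2 0
  0 0 0 5 0
  0 0 0 0 0
  0 0 0 0 0
  0 0 0 1 3

0 0 0 2 0
0 0 0 5 0
0 0 0 0 0
0 0 0 0 0
0 0 0 1 3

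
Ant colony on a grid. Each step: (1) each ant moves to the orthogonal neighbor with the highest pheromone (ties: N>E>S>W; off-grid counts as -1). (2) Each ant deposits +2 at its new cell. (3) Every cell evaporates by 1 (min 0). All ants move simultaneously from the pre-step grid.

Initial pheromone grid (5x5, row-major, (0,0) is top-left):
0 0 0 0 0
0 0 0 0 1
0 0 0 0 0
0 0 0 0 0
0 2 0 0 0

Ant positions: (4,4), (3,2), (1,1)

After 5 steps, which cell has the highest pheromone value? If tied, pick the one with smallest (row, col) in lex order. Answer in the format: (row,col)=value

Step 1: ant0:(4,4)->N->(3,4) | ant1:(3,2)->N->(2,2) | ant2:(1,1)->N->(0,1)
  grid max=1 at (0,1)
Step 2: ant0:(3,4)->N->(2,4) | ant1:(2,2)->N->(1,2) | ant2:(0,1)->E->(0,2)
  grid max=1 at (0,2)
Step 3: ant0:(2,4)->N->(1,4) | ant1:(1,2)->N->(0,2) | ant2:(0,2)->S->(1,2)
  grid max=2 at (0,2)
Step 4: ant0:(1,4)->N->(0,4) | ant1:(0,2)->S->(1,2) | ant2:(1,2)->N->(0,2)
  grid max=3 at (0,2)
Step 5: ant0:(0,4)->S->(1,4) | ant1:(1,2)->N->(0,2) | ant2:(0,2)->S->(1,2)
  grid max=4 at (0,2)
Final grid:
  0 0 4 0 0
  0 0 4 0 1
  0 0 0 0 0
  0 0 0 0 0
  0 0 0 0 0
Max pheromone 4 at (0,2)

Answer: (0,2)=4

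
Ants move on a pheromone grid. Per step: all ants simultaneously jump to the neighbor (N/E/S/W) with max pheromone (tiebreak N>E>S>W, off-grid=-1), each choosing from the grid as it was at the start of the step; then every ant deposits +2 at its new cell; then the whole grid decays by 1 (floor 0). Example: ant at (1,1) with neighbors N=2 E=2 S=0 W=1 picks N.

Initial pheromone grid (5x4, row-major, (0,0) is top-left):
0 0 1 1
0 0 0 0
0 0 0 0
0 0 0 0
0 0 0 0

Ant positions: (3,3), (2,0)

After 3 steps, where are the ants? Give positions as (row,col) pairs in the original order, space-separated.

Step 1: ant0:(3,3)->N->(2,3) | ant1:(2,0)->N->(1,0)
  grid max=1 at (1,0)
Step 2: ant0:(2,3)->N->(1,3) | ant1:(1,0)->N->(0,0)
  grid max=1 at (0,0)
Step 3: ant0:(1,3)->N->(0,3) | ant1:(0,0)->E->(0,1)
  grid max=1 at (0,1)

(0,3) (0,1)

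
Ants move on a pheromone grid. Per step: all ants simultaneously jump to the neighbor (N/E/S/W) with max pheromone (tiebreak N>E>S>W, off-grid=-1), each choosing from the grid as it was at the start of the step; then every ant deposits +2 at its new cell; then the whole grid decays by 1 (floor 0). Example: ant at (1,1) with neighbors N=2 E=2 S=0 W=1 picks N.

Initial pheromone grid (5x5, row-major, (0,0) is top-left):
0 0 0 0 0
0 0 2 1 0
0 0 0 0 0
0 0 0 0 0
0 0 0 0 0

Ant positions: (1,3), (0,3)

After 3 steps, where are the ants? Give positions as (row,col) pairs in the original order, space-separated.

Step 1: ant0:(1,3)->W->(1,2) | ant1:(0,3)->S->(1,3)
  grid max=3 at (1,2)
Step 2: ant0:(1,2)->E->(1,3) | ant1:(1,3)->W->(1,2)
  grid max=4 at (1,2)
Step 3: ant0:(1,3)->W->(1,2) | ant1:(1,2)->E->(1,3)
  grid max=5 at (1,2)

(1,2) (1,3)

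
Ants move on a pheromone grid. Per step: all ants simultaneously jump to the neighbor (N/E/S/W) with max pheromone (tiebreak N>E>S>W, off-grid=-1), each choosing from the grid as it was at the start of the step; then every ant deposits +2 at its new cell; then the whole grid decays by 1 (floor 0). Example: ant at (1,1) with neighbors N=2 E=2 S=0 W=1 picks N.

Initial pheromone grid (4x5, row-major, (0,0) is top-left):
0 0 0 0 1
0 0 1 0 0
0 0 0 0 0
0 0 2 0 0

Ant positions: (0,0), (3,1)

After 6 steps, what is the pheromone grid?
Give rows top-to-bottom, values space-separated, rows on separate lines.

After step 1: ants at (0,1),(3,2)
  0 1 0 0 0
  0 0 0 0 0
  0 0 0 0 0
  0 0 3 0 0
After step 2: ants at (0,2),(2,2)
  0 0 1 0 0
  0 0 0 0 0
  0 0 1 0 0
  0 0 2 0 0
After step 3: ants at (0,3),(3,2)
  0 0 0 1 0
  0 0 0 0 0
  0 0 0 0 0
  0 0 3 0 0
After step 4: ants at (0,4),(2,2)
  0 0 0 0 1
  0 0 0 0 0
  0 0 1 0 0
  0 0 2 0 0
After step 5: ants at (1,4),(3,2)
  0 0 0 0 0
  0 0 0 0 1
  0 0 0 0 0
  0 0 3 0 0
After step 6: ants at (0,4),(2,2)
  0 0 0 0 1
  0 0 0 0 0
  0 0 1 0 0
  0 0 2 0 0

0 0 0 0 1
0 0 0 0 0
0 0 1 0 0
0 0 2 0 0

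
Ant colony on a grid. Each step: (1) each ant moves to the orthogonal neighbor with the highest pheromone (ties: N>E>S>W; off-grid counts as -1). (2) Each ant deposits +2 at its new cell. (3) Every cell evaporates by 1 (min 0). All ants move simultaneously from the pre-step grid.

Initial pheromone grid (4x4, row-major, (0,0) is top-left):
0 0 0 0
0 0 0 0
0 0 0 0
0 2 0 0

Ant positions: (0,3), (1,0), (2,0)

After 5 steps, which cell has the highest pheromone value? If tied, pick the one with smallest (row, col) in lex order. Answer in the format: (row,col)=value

Answer: (0,0)=5

Derivation:
Step 1: ant0:(0,3)->S->(1,3) | ant1:(1,0)->N->(0,0) | ant2:(2,0)->N->(1,0)
  grid max=1 at (0,0)
Step 2: ant0:(1,3)->N->(0,3) | ant1:(0,0)->S->(1,0) | ant2:(1,0)->N->(0,0)
  grid max=2 at (0,0)
Step 3: ant0:(0,3)->S->(1,3) | ant1:(1,0)->N->(0,0) | ant2:(0,0)->S->(1,0)
  grid max=3 at (0,0)
Step 4: ant0:(1,3)->N->(0,3) | ant1:(0,0)->S->(1,0) | ant2:(1,0)->N->(0,0)
  grid max=4 at (0,0)
Step 5: ant0:(0,3)->S->(1,3) | ant1:(1,0)->N->(0,0) | ant2:(0,0)->S->(1,0)
  grid max=5 at (0,0)
Final grid:
  5 0 0 0
  5 0 0 1
  0 0 0 0
  0 0 0 0
Max pheromone 5 at (0,0)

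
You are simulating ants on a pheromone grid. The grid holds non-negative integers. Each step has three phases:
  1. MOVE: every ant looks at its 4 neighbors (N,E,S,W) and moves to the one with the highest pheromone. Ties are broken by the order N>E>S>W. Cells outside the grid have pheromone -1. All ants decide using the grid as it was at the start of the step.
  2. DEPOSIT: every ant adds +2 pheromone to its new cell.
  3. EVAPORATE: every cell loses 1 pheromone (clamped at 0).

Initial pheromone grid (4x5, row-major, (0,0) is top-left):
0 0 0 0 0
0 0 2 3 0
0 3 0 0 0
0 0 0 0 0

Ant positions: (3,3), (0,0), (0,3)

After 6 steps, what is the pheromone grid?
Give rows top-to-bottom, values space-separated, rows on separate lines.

After step 1: ants at (2,3),(0,1),(1,3)
  0 1 0 0 0
  0 0 1 4 0
  0 2 0 1 0
  0 0 0 0 0
After step 2: ants at (1,3),(0,2),(2,3)
  0 0 1 0 0
  0 0 0 5 0
  0 1 0 2 0
  0 0 0 0 0
After step 3: ants at (2,3),(0,3),(1,3)
  0 0 0 1 0
  0 0 0 6 0
  0 0 0 3 0
  0 0 0 0 0
After step 4: ants at (1,3),(1,3),(2,3)
  0 0 0 0 0
  0 0 0 9 0
  0 0 0 4 0
  0 0 0 0 0
After step 5: ants at (2,3),(2,3),(1,3)
  0 0 0 0 0
  0 0 0 10 0
  0 0 0 7 0
  0 0 0 0 0
After step 6: ants at (1,3),(1,3),(2,3)
  0 0 0 0 0
  0 0 0 13 0
  0 0 0 8 0
  0 0 0 0 0

0 0 0 0 0
0 0 0 13 0
0 0 0 8 0
0 0 0 0 0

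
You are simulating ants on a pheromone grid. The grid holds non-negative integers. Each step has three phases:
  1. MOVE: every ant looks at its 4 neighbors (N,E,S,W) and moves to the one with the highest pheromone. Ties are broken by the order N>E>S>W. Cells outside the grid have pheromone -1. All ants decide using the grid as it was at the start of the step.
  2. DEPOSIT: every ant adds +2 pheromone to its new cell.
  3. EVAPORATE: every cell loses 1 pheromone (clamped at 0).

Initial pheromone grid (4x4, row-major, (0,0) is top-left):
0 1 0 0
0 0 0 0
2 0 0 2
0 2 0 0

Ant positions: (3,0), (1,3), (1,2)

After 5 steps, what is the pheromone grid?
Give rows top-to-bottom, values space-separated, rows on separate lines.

After step 1: ants at (2,0),(2,3),(0,2)
  0 0 1 0
  0 0 0 0
  3 0 0 3
  0 1 0 0
After step 2: ants at (1,0),(1,3),(0,3)
  0 0 0 1
  1 0 0 1
  2 0 0 2
  0 0 0 0
After step 3: ants at (2,0),(2,3),(1,3)
  0 0 0 0
  0 0 0 2
  3 0 0 3
  0 0 0 0
After step 4: ants at (1,0),(1,3),(2,3)
  0 0 0 0
  1 0 0 3
  2 0 0 4
  0 0 0 0
After step 5: ants at (2,0),(2,3),(1,3)
  0 0 0 0
  0 0 0 4
  3 0 0 5
  0 0 0 0

0 0 0 0
0 0 0 4
3 0 0 5
0 0 0 0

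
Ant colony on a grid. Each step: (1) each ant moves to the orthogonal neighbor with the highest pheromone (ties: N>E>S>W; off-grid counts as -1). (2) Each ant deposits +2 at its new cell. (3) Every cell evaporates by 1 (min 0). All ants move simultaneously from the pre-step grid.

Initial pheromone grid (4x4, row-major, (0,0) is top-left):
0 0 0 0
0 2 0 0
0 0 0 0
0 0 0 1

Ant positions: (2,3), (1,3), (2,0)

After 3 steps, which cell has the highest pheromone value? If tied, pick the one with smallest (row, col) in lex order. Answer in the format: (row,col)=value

Step 1: ant0:(2,3)->S->(3,3) | ant1:(1,3)->N->(0,3) | ant2:(2,0)->N->(1,0)
  grid max=2 at (3,3)
Step 2: ant0:(3,3)->N->(2,3) | ant1:(0,3)->S->(1,3) | ant2:(1,0)->E->(1,1)
  grid max=2 at (1,1)
Step 3: ant0:(2,3)->N->(1,3) | ant1:(1,3)->S->(2,3) | ant2:(1,1)->N->(0,1)
  grid max=2 at (1,3)
Final grid:
  0 1 0 0
  0 1 0 2
  0 0 0 2
  0 0 0 0
Max pheromone 2 at (1,3)

Answer: (1,3)=2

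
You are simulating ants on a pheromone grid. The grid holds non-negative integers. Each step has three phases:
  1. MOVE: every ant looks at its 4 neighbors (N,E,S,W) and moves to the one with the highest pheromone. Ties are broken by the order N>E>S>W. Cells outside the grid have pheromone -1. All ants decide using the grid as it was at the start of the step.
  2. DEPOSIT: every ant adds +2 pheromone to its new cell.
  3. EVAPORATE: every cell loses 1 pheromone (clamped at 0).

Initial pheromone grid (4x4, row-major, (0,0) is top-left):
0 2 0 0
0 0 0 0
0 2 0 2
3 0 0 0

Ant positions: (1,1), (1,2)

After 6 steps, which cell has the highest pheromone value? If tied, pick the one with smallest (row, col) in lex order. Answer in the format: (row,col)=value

Step 1: ant0:(1,1)->N->(0,1) | ant1:(1,2)->N->(0,2)
  grid max=3 at (0,1)
Step 2: ant0:(0,1)->E->(0,2) | ant1:(0,2)->W->(0,1)
  grid max=4 at (0,1)
Step 3: ant0:(0,2)->W->(0,1) | ant1:(0,1)->E->(0,2)
  grid max=5 at (0,1)
Step 4: ant0:(0,1)->E->(0,2) | ant1:(0,2)->W->(0,1)
  grid max=6 at (0,1)
Step 5: ant0:(0,2)->W->(0,1) | ant1:(0,1)->E->(0,2)
  grid max=7 at (0,1)
Step 6: ant0:(0,1)->E->(0,2) | ant1:(0,2)->W->(0,1)
  grid max=8 at (0,1)
Final grid:
  0 8 6 0
  0 0 0 0
  0 0 0 0
  0 0 0 0
Max pheromone 8 at (0,1)

Answer: (0,1)=8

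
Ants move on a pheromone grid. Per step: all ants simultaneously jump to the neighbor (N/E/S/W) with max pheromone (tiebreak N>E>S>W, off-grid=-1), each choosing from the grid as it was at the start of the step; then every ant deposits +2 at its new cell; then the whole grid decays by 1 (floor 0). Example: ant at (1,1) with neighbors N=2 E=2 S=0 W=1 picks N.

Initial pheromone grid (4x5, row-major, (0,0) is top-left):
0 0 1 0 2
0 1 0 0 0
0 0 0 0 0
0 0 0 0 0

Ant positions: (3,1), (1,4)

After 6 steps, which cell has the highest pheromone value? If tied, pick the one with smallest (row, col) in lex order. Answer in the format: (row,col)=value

Answer: (0,4)=4

Derivation:
Step 1: ant0:(3,1)->N->(2,1) | ant1:(1,4)->N->(0,4)
  grid max=3 at (0,4)
Step 2: ant0:(2,1)->N->(1,1) | ant1:(0,4)->S->(1,4)
  grid max=2 at (0,4)
Step 3: ant0:(1,1)->N->(0,1) | ant1:(1,4)->N->(0,4)
  grid max=3 at (0,4)
Step 4: ant0:(0,1)->E->(0,2) | ant1:(0,4)->S->(1,4)
  grid max=2 at (0,4)
Step 5: ant0:(0,2)->E->(0,3) | ant1:(1,4)->N->(0,4)
  grid max=3 at (0,4)
Step 6: ant0:(0,3)->E->(0,4) | ant1:(0,4)->W->(0,3)
  grid max=4 at (0,4)
Final grid:
  0 0 0 2 4
  0 0 0 0 0
  0 0 0 0 0
  0 0 0 0 0
Max pheromone 4 at (0,4)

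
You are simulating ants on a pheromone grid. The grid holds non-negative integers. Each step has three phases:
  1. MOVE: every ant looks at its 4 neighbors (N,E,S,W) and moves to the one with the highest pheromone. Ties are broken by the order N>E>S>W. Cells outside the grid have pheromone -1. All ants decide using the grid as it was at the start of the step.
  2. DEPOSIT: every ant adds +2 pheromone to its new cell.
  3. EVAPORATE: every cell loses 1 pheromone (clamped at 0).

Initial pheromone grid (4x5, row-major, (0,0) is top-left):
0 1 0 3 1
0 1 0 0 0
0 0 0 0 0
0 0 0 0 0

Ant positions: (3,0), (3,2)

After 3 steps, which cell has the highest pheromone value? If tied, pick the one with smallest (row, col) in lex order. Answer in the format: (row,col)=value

Answer: (0,0)=1

Derivation:
Step 1: ant0:(3,0)->N->(2,0) | ant1:(3,2)->N->(2,2)
  grid max=2 at (0,3)
Step 2: ant0:(2,0)->N->(1,0) | ant1:(2,2)->N->(1,2)
  grid max=1 at (0,3)
Step 3: ant0:(1,0)->N->(0,0) | ant1:(1,2)->N->(0,2)
  grid max=1 at (0,0)
Final grid:
  1 0 1 0 0
  0 0 0 0 0
  0 0 0 0 0
  0 0 0 0 0
Max pheromone 1 at (0,0)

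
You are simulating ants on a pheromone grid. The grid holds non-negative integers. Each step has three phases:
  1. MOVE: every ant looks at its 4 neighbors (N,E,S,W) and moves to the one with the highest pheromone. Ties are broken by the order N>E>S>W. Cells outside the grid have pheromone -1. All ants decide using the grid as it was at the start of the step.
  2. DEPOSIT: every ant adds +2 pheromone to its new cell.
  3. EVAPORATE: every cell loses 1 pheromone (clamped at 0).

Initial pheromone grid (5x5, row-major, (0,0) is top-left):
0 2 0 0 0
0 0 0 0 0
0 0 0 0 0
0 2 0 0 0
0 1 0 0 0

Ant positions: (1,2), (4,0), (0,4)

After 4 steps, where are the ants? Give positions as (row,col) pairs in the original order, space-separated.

Step 1: ant0:(1,2)->N->(0,2) | ant1:(4,0)->E->(4,1) | ant2:(0,4)->S->(1,4)
  grid max=2 at (4,1)
Step 2: ant0:(0,2)->W->(0,1) | ant1:(4,1)->N->(3,1) | ant2:(1,4)->N->(0,4)
  grid max=2 at (0,1)
Step 3: ant0:(0,1)->E->(0,2) | ant1:(3,1)->S->(4,1) | ant2:(0,4)->S->(1,4)
  grid max=2 at (4,1)
Step 4: ant0:(0,2)->W->(0,1) | ant1:(4,1)->N->(3,1) | ant2:(1,4)->N->(0,4)
  grid max=2 at (0,1)

(0,1) (3,1) (0,4)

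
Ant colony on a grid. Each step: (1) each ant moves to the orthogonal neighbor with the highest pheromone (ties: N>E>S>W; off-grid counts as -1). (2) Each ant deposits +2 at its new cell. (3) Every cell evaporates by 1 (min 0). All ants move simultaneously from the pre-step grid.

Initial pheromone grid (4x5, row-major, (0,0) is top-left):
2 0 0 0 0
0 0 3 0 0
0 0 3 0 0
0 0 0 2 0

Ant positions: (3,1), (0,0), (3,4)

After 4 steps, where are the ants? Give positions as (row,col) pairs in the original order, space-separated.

Step 1: ant0:(3,1)->N->(2,1) | ant1:(0,0)->E->(0,1) | ant2:(3,4)->W->(3,3)
  grid max=3 at (3,3)
Step 2: ant0:(2,1)->E->(2,2) | ant1:(0,1)->W->(0,0) | ant2:(3,3)->N->(2,3)
  grid max=3 at (2,2)
Step 3: ant0:(2,2)->N->(1,2) | ant1:(0,0)->E->(0,1) | ant2:(2,3)->W->(2,2)
  grid max=4 at (2,2)
Step 4: ant0:(1,2)->S->(2,2) | ant1:(0,1)->W->(0,0) | ant2:(2,2)->N->(1,2)
  grid max=5 at (2,2)

(2,2) (0,0) (1,2)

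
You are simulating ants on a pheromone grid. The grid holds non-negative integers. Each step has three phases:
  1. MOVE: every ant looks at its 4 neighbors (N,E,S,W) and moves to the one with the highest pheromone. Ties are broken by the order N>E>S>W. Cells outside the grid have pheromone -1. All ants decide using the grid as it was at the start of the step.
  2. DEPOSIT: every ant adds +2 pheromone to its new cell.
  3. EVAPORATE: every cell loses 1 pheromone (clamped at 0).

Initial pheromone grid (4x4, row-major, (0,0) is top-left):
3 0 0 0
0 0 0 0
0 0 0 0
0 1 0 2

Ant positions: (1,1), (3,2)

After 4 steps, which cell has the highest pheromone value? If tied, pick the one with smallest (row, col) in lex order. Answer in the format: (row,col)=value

Answer: (0,0)=3

Derivation:
Step 1: ant0:(1,1)->N->(0,1) | ant1:(3,2)->E->(3,3)
  grid max=3 at (3,3)
Step 2: ant0:(0,1)->W->(0,0) | ant1:(3,3)->N->(2,3)
  grid max=3 at (0,0)
Step 3: ant0:(0,0)->E->(0,1) | ant1:(2,3)->S->(3,3)
  grid max=3 at (3,3)
Step 4: ant0:(0,1)->W->(0,0) | ant1:(3,3)->N->(2,3)
  grid max=3 at (0,0)
Final grid:
  3 0 0 0
  0 0 0 0
  0 0 0 1
  0 0 0 2
Max pheromone 3 at (0,0)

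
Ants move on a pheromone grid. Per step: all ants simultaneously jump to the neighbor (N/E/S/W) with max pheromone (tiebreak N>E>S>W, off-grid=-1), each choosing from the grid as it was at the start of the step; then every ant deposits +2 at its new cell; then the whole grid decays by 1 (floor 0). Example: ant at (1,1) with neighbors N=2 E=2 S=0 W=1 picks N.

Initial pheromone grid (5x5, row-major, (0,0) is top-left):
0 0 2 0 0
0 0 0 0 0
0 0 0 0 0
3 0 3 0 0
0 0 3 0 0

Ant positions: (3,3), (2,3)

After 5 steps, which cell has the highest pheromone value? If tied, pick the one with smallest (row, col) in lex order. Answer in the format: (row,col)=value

Answer: (3,2)=4

Derivation:
Step 1: ant0:(3,3)->W->(3,2) | ant1:(2,3)->N->(1,3)
  grid max=4 at (3,2)
Step 2: ant0:(3,2)->S->(4,2) | ant1:(1,3)->N->(0,3)
  grid max=3 at (3,2)
Step 3: ant0:(4,2)->N->(3,2) | ant1:(0,3)->E->(0,4)
  grid max=4 at (3,2)
Step 4: ant0:(3,2)->S->(4,2) | ant1:(0,4)->S->(1,4)
  grid max=3 at (3,2)
Step 5: ant0:(4,2)->N->(3,2) | ant1:(1,4)->N->(0,4)
  grid max=4 at (3,2)
Final grid:
  0 0 0 0 1
  0 0 0 0 0
  0 0 0 0 0
  0 0 4 0 0
  0 0 2 0 0
Max pheromone 4 at (3,2)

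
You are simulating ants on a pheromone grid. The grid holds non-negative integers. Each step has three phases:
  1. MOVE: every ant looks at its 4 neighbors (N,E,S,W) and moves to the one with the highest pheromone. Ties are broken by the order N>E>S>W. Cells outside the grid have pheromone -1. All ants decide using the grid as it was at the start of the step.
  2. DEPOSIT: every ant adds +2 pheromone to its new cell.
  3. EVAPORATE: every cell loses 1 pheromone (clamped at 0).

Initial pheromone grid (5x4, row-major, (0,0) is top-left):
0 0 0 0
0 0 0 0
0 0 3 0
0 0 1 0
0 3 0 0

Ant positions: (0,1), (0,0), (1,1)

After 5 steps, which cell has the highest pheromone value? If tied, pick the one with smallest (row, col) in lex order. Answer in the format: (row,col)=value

Answer: (0,1)=11

Derivation:
Step 1: ant0:(0,1)->E->(0,2) | ant1:(0,0)->E->(0,1) | ant2:(1,1)->N->(0,1)
  grid max=3 at (0,1)
Step 2: ant0:(0,2)->W->(0,1) | ant1:(0,1)->E->(0,2) | ant2:(0,1)->E->(0,2)
  grid max=4 at (0,1)
Step 3: ant0:(0,1)->E->(0,2) | ant1:(0,2)->W->(0,1) | ant2:(0,2)->W->(0,1)
  grid max=7 at (0,1)
Step 4: ant0:(0,2)->W->(0,1) | ant1:(0,1)->E->(0,2) | ant2:(0,1)->E->(0,2)
  grid max=8 at (0,1)
Step 5: ant0:(0,1)->E->(0,2) | ant1:(0,2)->W->(0,1) | ant2:(0,2)->W->(0,1)
  grid max=11 at (0,1)
Final grid:
  0 11 9 0
  0 0 0 0
  0 0 0 0
  0 0 0 0
  0 0 0 0
Max pheromone 11 at (0,1)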